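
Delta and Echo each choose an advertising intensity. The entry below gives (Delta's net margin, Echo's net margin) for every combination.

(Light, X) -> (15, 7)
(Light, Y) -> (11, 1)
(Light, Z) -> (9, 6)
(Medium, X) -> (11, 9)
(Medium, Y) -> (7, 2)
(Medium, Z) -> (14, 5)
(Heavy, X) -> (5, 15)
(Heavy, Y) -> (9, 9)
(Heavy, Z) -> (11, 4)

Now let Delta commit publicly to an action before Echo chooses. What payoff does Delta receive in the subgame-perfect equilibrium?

Solve by backward induction (Delta leads).
- Light: Echo compares 7, 1, 6 and picks X; Delta would get 15.
- Medium: Echo compares 9, 2, 5 and picks X; Delta would get 11.
- Heavy: Echo compares 15, 9, 4 and picks X; Delta would get 5.
Among 15, 11, 5, the best is 15 at Light. Subgame-perfect outcome: (Light, X) with payoffs (15, 7).

15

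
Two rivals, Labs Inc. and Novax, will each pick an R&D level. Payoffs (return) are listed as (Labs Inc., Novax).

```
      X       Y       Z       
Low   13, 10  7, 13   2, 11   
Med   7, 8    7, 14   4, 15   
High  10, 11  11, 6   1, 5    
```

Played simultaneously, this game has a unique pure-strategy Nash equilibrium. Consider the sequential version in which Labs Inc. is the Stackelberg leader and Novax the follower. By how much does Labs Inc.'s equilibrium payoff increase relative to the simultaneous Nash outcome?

Work backward from Novax's decision.
- Low → Novax plays Y (best of 10, 13, 11); Labs Inc. gets 7.
- Med → Novax plays Z (best of 8, 14, 15); Labs Inc. gets 4.
- High → Novax plays X (best of 11, 6, 5); Labs Inc. gets 10.
Labs Inc.'s induced payoffs are 7, 4, 10, so Labs Inc. commits to High. Subgame-perfect outcome: (High, X) with payoffs (10, 11).
For the simultaneous game, intersect best replies.
Labs Inc.'s best replies: X→Low; Y→High; Z→Med.
Novax's best replies: Low→Y; Med→Z; High→X.
The unique mutual best reply is (Med, Z), giving (4, 15).
Labs Inc.'s commitment gain: 10 − 4 = 6.

6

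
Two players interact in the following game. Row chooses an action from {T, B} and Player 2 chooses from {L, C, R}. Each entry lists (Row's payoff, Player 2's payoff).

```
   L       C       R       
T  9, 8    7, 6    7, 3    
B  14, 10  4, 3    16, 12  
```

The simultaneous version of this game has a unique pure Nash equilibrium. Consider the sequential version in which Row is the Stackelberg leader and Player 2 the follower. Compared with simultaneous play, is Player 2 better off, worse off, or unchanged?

Solve by backward induction (Row leads).
- T: Player 2 compares 8, 6, 3 and picks L; Row would get 9.
- B: Player 2 compares 10, 3, 12 and picks R; Row would get 16.
Row's induced payoffs are 9, 16, so Row commits to B. Subgame-perfect outcome: (B, R) with payoffs (16, 12).
Under simultaneous play:
Row's best replies: L→B; C→T; R→B.
Player 2's best replies: T→L; B→R.
Only (B, R) has each player best-responding; Nash payoffs (16, 12).
Player 2 earns 12 sequentially versus 12 at the Nash outcome: unchanged.

unchanged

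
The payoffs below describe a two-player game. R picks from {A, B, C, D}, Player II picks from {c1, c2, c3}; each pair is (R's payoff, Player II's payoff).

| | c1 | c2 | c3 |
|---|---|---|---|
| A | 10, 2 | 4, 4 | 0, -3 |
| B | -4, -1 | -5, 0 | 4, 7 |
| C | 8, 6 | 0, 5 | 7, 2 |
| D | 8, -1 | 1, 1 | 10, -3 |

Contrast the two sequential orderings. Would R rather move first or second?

first

If R leads: Player II's best replies are A→c2, B→c3, C→c1, D→c2; R's induced payoffs 4, 4, 8, 1; outcome (C, c1), payoffs (8, 6).
If Player II leads: R's best replies are c1→A, c2→A, c3→D; Player II's induced payoffs 2, 4, -3; outcome (A, c2), payoffs (4, 4).
R gets 8 moving first and 4 moving second, so R prefers to move first.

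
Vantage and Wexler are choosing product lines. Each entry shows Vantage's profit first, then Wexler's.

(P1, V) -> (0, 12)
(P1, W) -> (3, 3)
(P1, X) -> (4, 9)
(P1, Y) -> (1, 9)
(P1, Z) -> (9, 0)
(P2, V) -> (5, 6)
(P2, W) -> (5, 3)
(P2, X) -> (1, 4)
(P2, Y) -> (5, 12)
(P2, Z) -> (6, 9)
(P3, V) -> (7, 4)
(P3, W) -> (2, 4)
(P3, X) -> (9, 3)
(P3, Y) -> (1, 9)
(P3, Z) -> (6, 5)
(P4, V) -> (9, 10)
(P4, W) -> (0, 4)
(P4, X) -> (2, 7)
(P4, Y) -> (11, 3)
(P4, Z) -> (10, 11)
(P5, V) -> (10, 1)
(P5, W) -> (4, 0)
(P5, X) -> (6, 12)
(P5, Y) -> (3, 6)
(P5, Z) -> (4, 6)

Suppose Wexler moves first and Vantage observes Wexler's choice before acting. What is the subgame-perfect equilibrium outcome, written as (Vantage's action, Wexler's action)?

(P4, Z)

Solve by backward induction (Wexler leads).
- V → Vantage plays P5 (best of 0, 5, 7, 9, 10); Wexler gets 1.
- W → Vantage plays P2 (best of 3, 5, 2, 0, 4); Wexler gets 3.
- X → Vantage plays P3 (best of 4, 1, 9, 2, 6); Wexler gets 3.
- Y → Vantage plays P4 (best of 1, 5, 1, 11, 3); Wexler gets 3.
- Z → Vantage plays P4 (best of 9, 6, 6, 10, 4); Wexler gets 11.
Maximizing over 1, 3, 3, 3, 11, Wexler chooses Z. Subgame-perfect outcome: (P4, Z) with payoffs (10, 11).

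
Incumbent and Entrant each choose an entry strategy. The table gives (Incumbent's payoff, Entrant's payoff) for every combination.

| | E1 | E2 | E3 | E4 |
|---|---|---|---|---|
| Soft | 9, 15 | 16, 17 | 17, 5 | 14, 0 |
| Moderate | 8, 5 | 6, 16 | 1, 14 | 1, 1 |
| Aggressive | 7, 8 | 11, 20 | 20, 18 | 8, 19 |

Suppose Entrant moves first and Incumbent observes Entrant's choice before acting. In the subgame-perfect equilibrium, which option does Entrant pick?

E3

Incumbent best-responds to each possible Entrant move:
- E1: BR = Soft, leader payoff 15.
- E2: BR = Soft, leader payoff 17.
- E3: BR = Aggressive, leader payoff 18.
- E4: BR = Soft, leader payoff 0.
Entrant's induced payoffs are 15, 17, 18, 0, so Entrant commits to E3. Subgame-perfect outcome: (Aggressive, E3) with payoffs (20, 18).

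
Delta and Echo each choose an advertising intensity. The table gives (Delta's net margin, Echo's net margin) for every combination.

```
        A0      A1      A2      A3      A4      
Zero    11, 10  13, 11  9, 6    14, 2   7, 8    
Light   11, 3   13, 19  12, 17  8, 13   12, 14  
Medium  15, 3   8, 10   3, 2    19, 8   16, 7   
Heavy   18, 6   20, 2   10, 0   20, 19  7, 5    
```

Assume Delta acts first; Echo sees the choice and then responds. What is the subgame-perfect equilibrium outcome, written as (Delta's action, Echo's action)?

(Heavy, A3)

Backward induction with Delta moving first.
- Zero: Echo compares 10, 11, 6, 2, 8 and picks A1; Delta would get 13.
- Light: Echo compares 3, 19, 17, 13, 14 and picks A1; Delta would get 13.
- Medium: Echo compares 3, 10, 2, 8, 7 and picks A1; Delta would get 8.
- Heavy: Echo compares 6, 2, 0, 19, 5 and picks A3; Delta would get 20.
Among 13, 13, 8, 20, the best is 20 at Heavy. Subgame-perfect outcome: (Heavy, A3) with payoffs (20, 19).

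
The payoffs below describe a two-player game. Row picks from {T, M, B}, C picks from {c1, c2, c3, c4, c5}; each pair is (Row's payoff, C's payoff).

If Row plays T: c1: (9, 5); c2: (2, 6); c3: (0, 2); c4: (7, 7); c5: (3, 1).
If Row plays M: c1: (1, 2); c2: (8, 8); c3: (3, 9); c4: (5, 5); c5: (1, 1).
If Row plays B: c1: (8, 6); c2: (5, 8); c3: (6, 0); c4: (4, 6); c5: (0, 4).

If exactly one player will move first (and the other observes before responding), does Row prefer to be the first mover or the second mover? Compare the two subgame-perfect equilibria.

If Row leads: C's best replies are T→c4, M→c3, B→c2; Row's induced payoffs 7, 3, 5; outcome (T, c4), payoffs (7, 7).
If C leads: Row's best replies are c1→T, c2→M, c3→B, c4→T, c5→T; C's induced payoffs 5, 8, 0, 7, 1; outcome (M, c2), payoffs (8, 8).
Row gets 7 moving first and 8 moving second, so Row prefers to move second.

second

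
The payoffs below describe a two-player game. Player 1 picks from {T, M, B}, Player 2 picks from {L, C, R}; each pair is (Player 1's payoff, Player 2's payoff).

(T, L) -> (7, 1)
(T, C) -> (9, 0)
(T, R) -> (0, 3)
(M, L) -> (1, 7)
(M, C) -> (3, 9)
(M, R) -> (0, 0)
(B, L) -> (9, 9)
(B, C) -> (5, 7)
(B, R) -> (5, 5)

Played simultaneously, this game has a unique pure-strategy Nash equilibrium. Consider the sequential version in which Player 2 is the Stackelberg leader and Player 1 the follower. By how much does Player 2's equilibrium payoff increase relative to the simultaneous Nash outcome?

0

Player 1 best-responds to each possible Player 2 move:
- L → Player 1 plays B (best of 7, 1, 9); Player 2 gets 9.
- C → Player 1 plays T (best of 9, 3, 5); Player 2 gets 0.
- R → Player 1 plays B (best of 0, 0, 5); Player 2 gets 5.
Maximizing over 9, 0, 5, Player 2 chooses L. Subgame-perfect outcome: (B, L) with payoffs (9, 9).
For the simultaneous game, intersect best replies.
Player 1's best replies: L→B; C→T; R→B.
Player 2's best replies: T→R; M→C; B→L.
Only (B, L) has each player best-responding; Nash payoffs (9, 9).
Player 2's commitment gain: 9 − 9 = 0.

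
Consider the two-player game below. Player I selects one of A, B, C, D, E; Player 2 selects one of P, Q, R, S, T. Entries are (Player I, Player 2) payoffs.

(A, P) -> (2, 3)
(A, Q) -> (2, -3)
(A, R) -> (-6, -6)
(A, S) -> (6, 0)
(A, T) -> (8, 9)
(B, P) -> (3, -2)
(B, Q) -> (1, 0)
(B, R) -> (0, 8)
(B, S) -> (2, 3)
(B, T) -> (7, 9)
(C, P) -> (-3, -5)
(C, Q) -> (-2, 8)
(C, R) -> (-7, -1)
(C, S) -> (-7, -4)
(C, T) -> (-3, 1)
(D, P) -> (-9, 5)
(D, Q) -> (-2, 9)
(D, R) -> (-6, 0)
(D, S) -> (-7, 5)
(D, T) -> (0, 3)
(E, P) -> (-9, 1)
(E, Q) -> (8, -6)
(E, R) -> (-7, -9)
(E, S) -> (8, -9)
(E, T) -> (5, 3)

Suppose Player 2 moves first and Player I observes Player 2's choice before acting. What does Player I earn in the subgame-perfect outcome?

Player I best-responds to each possible Player 2 move:
- P → Player I plays B (best of 2, 3, -3, -9, -9); Player 2 gets -2.
- Q → Player I plays E (best of 2, 1, -2, -2, 8); Player 2 gets -6.
- R → Player I plays B (best of -6, 0, -7, -6, -7); Player 2 gets 8.
- S → Player I plays E (best of 6, 2, -7, -7, 8); Player 2 gets -9.
- T → Player I plays A (best of 8, 7, -3, 0, 5); Player 2 gets 9.
Player 2's induced payoffs are -2, -6, 8, -9, 9, so Player 2 commits to T. Subgame-perfect outcome: (A, T) with payoffs (8, 9).

8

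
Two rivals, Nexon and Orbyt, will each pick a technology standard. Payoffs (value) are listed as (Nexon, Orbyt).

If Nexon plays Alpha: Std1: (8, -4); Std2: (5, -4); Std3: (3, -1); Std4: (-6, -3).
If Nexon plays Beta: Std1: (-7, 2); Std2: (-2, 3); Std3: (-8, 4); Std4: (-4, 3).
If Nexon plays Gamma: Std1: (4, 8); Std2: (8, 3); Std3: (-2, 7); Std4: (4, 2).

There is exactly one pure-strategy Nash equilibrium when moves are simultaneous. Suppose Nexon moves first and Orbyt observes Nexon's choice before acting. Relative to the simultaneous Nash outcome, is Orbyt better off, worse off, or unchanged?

better off

Solve by backward induction (Nexon leads).
- Alpha → Orbyt plays Std3 (best of -4, -4, -1, -3); Nexon gets 3.
- Beta → Orbyt plays Std3 (best of 2, 3, 4, 3); Nexon gets -8.
- Gamma → Orbyt plays Std1 (best of 8, 3, 7, 2); Nexon gets 4.
Maximizing over 3, -8, 4, Nexon chooses Gamma. Subgame-perfect outcome: (Gamma, Std1) with payoffs (4, 8).
Now find the simultaneous Nash equilibrium.
Nexon's best replies: Std1→Alpha; Std2→Gamma; Std3→Alpha; Std4→Gamma.
Orbyt's best replies: Alpha→Std3; Beta→Std3; Gamma→Std1.
The unique mutual best reply is (Alpha, Std3), giving (3, -1).
Orbyt earns 8 sequentially versus -1 at the Nash outcome: better off.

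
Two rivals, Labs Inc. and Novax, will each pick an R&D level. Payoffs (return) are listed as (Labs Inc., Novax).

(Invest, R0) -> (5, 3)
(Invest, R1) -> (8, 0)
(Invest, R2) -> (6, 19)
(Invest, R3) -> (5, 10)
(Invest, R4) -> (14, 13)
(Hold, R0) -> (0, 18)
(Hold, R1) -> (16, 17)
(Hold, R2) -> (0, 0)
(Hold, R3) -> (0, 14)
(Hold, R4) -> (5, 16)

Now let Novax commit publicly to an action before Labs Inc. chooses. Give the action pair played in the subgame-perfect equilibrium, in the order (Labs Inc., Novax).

(Invest, R2)

Backward induction with Novax moving first.
- R0: Labs Inc. compares 5, 0 and picks Invest; Novax would get 3.
- R1: Labs Inc. compares 8, 16 and picks Hold; Novax would get 17.
- R2: Labs Inc. compares 6, 0 and picks Invest; Novax would get 19.
- R3: Labs Inc. compares 5, 0 and picks Invest; Novax would get 10.
- R4: Labs Inc. compares 14, 5 and picks Invest; Novax would get 13.
Among 3, 17, 19, 10, 13, the best is 19 at R2. Subgame-perfect outcome: (Invest, R2) with payoffs (6, 19).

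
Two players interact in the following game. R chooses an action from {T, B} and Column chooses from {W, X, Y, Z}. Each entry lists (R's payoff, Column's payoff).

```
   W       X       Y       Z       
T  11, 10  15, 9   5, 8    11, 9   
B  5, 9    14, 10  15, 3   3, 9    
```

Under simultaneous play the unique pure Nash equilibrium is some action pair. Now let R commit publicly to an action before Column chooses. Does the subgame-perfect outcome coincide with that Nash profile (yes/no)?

no

Work backward from Column's decision.
- T: BR = W, leader payoff 11.
- B: BR = X, leader payoff 14.
Among 11, 14, the best is 14 at B. Subgame-perfect outcome: (B, X) with payoffs (14, 10).
For the simultaneous game, intersect best replies.
R's best replies: W→T; X→T; Y→B; Z→T.
Column's best replies: T→W; B→X.
The unique mutual best reply is (T, W), giving (11, 10).
Sequential outcome (B, X) differs from the Nash profile (T, W).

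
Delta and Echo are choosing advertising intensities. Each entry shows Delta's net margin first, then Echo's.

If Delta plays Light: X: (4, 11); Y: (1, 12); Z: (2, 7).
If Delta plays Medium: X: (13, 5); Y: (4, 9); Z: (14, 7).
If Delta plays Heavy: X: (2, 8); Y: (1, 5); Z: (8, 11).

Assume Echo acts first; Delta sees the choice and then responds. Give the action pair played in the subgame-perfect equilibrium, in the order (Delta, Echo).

(Medium, Y)

Work backward from Delta's decision.
- X → Delta plays Medium (best of 4, 13, 2); Echo gets 5.
- Y → Delta plays Medium (best of 1, 4, 1); Echo gets 9.
- Z → Delta plays Medium (best of 2, 14, 8); Echo gets 7.
Maximizing over 5, 9, 7, Echo chooses Y. Subgame-perfect outcome: (Medium, Y) with payoffs (4, 9).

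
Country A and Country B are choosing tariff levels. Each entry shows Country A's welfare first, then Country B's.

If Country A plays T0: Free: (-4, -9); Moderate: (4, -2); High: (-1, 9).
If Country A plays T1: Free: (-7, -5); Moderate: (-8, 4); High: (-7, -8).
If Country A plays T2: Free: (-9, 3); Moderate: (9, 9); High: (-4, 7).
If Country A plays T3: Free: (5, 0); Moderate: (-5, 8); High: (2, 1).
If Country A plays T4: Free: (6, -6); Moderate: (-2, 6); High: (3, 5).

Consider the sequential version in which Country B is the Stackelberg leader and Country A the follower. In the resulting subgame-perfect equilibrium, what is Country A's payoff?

Work backward from Country A's decision.
- Free → Country A plays T4 (best of -4, -7, -9, 5, 6); Country B gets -6.
- Moderate → Country A plays T2 (best of 4, -8, 9, -5, -2); Country B gets 9.
- High → Country A plays T4 (best of -1, -7, -4, 2, 3); Country B gets 5.
Country B's induced payoffs are -6, 9, 5, so Country B commits to Moderate. Subgame-perfect outcome: (T2, Moderate) with payoffs (9, 9).

9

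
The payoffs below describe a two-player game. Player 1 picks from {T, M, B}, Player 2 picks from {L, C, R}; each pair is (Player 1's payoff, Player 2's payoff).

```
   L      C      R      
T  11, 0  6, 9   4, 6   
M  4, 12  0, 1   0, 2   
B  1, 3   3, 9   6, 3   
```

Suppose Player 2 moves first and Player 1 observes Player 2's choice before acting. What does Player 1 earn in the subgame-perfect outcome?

6

Backward induction with Player 2 moving first.
- L: Player 1 compares 11, 4, 1 and picks T; Player 2 would get 0.
- C: Player 1 compares 6, 0, 3 and picks T; Player 2 would get 9.
- R: Player 1 compares 4, 0, 6 and picks B; Player 2 would get 3.
Player 2's induced payoffs are 0, 9, 3, so Player 2 commits to C. Subgame-perfect outcome: (T, C) with payoffs (6, 9).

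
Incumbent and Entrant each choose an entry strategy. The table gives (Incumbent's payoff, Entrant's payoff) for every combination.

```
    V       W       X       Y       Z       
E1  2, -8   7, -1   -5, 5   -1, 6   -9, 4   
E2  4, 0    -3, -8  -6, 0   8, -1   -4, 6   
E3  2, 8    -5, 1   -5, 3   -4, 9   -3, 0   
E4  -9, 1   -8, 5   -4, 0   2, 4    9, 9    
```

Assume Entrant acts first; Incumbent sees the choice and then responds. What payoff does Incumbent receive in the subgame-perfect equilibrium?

9

Work backward from Incumbent's decision.
- V → Incumbent plays E2 (best of 2, 4, 2, -9); Entrant gets 0.
- W → Incumbent plays E1 (best of 7, -3, -5, -8); Entrant gets -1.
- X → Incumbent plays E4 (best of -5, -6, -5, -4); Entrant gets 0.
- Y → Incumbent plays E2 (best of -1, 8, -4, 2); Entrant gets -1.
- Z → Incumbent plays E4 (best of -9, -4, -3, 9); Entrant gets 9.
Maximizing over 0, -1, 0, -1, 9, Entrant chooses Z. Subgame-perfect outcome: (E4, Z) with payoffs (9, 9).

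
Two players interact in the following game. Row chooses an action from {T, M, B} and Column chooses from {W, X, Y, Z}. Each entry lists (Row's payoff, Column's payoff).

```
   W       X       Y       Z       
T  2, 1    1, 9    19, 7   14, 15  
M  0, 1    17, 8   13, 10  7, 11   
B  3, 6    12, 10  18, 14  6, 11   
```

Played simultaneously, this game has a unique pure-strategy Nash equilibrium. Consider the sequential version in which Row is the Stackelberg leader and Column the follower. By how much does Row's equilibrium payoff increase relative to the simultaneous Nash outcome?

Backward induction with Row moving first.
- T: Column compares 1, 9, 7, 15 and picks Z; Row would get 14.
- M: Column compares 1, 8, 10, 11 and picks Z; Row would get 7.
- B: Column compares 6, 10, 14, 11 and picks Y; Row would get 18.
Row's induced payoffs are 14, 7, 18, so Row commits to B. Subgame-perfect outcome: (B, Y) with payoffs (18, 14).
For the simultaneous game, intersect best replies.
Row's best replies: W→B; X→M; Y→T; Z→T.
Column's best replies: T→Z; M→Z; B→Y.
The unique mutual best reply is (T, Z), giving (14, 15).
Row's commitment gain: 18 − 14 = 4.

4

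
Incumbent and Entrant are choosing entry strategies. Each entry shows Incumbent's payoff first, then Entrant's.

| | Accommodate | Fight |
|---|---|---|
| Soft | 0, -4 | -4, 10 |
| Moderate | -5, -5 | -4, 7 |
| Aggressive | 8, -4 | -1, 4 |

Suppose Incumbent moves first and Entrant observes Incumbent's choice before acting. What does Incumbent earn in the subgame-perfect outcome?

Work backward from Entrant's decision.
- Soft: BR = Fight, leader payoff -4.
- Moderate: BR = Fight, leader payoff -4.
- Aggressive: BR = Fight, leader payoff -1.
Maximizing over -4, -4, -1, Incumbent chooses Aggressive. Subgame-perfect outcome: (Aggressive, Fight) with payoffs (-1, 4).

-1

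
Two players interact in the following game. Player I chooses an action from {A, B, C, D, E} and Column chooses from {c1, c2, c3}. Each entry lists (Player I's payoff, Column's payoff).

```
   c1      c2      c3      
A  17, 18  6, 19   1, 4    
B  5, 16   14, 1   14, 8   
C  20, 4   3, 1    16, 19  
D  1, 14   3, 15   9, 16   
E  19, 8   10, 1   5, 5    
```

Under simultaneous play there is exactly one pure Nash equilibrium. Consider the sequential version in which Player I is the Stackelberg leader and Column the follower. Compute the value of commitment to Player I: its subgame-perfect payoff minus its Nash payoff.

Work backward from Column's decision.
- A: Column compares 18, 19, 4 and picks c2; Player I would get 6.
- B: Column compares 16, 1, 8 and picks c1; Player I would get 5.
- C: Column compares 4, 1, 19 and picks c3; Player I would get 16.
- D: Column compares 14, 15, 16 and picks c3; Player I would get 9.
- E: Column compares 8, 1, 5 and picks c1; Player I would get 19.
Among 6, 5, 16, 9, 19, the best is 19 at E. Subgame-perfect outcome: (E, c1) with payoffs (19, 8).
Now find the simultaneous Nash equilibrium.
Player I's best replies: c1→C; c2→B; c3→C.
Column's best replies: A→c2; B→c1; C→c3; D→c3; E→c1.
The unique mutual best reply is (C, c3), giving (16, 19).
Player I's commitment gain: 19 − 16 = 3.

3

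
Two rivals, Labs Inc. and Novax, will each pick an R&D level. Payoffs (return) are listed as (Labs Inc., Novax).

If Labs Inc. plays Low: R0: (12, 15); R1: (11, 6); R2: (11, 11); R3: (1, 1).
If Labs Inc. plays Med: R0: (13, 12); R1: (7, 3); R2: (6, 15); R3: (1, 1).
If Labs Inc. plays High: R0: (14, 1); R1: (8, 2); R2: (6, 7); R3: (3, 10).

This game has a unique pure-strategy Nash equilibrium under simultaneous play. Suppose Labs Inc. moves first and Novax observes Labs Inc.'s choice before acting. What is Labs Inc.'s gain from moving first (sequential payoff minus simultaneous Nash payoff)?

9

Backward induction with Labs Inc. moving first.
- Low → Novax plays R0 (best of 15, 6, 11, 1); Labs Inc. gets 12.
- Med → Novax plays R2 (best of 12, 3, 15, 1); Labs Inc. gets 6.
- High → Novax plays R3 (best of 1, 2, 7, 10); Labs Inc. gets 3.
Labs Inc.'s induced payoffs are 12, 6, 3, so Labs Inc. commits to Low. Subgame-perfect outcome: (Low, R0) with payoffs (12, 15).
Now find the simultaneous Nash equilibrium.
Labs Inc.'s best replies: R0→High; R1→Low; R2→Low; R3→High.
Novax's best replies: Low→R0; Med→R2; High→R3.
The unique mutual best reply is (High, R3), giving (3, 10).
Labs Inc.'s commitment gain: 12 − 3 = 9.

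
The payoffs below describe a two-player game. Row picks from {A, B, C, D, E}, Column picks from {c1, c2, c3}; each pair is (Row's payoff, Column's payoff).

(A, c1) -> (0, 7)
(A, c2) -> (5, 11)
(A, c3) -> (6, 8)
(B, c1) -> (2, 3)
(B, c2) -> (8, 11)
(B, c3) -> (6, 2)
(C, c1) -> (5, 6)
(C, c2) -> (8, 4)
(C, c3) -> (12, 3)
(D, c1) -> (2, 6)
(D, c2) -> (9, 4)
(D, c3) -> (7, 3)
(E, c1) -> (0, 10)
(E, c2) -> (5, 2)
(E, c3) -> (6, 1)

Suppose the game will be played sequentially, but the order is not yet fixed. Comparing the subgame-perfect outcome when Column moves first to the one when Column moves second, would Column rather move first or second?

If Row leads: Column's best replies are A→c2, B→c2, C→c1, D→c1, E→c1; Row's induced payoffs 5, 8, 5, 2, 0; outcome (B, c2), payoffs (8, 11).
If Column leads: Row's best replies are c1→C, c2→D, c3→C; Column's induced payoffs 6, 4, 3; outcome (C, c1), payoffs (5, 6).
Column gets 6 moving first and 11 moving second, so Column prefers to move second.

second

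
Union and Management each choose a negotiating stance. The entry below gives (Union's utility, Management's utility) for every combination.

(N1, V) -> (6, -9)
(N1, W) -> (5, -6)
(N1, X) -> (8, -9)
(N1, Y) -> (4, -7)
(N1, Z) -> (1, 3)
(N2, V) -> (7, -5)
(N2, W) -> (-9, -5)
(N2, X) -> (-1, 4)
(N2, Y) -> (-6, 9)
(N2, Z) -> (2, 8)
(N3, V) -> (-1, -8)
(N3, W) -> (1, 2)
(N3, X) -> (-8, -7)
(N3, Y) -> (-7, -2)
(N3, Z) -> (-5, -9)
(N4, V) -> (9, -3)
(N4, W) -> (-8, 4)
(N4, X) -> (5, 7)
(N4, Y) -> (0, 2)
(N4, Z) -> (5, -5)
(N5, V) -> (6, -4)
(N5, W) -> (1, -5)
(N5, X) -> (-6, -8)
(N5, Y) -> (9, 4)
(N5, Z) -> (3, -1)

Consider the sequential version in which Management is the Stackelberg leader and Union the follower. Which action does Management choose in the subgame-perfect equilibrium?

Y

Union best-responds to each possible Management move:
- V → Union plays N4 (best of 6, 7, -1, 9, 6); Management gets -3.
- W → Union plays N1 (best of 5, -9, 1, -8, 1); Management gets -6.
- X → Union plays N1 (best of 8, -1, -8, 5, -6); Management gets -9.
- Y → Union plays N5 (best of 4, -6, -7, 0, 9); Management gets 4.
- Z → Union plays N4 (best of 1, 2, -5, 5, 3); Management gets -5.
Management's induced payoffs are -3, -6, -9, 4, -5, so Management commits to Y. Subgame-perfect outcome: (N5, Y) with payoffs (9, 4).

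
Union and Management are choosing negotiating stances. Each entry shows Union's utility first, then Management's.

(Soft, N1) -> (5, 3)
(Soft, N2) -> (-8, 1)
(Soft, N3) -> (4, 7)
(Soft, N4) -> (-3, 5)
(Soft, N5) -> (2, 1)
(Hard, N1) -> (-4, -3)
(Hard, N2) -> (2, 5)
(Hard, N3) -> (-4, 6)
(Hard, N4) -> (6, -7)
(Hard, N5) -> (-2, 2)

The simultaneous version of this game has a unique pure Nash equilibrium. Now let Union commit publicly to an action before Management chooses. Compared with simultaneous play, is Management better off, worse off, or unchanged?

unchanged

Management best-responds to each possible Union move:
- Soft: Management compares 3, 1, 7, 5, 1 and picks N3; Union would get 4.
- Hard: Management compares -3, 5, 6, -7, 2 and picks N3; Union would get -4.
Maximizing over 4, -4, Union chooses Soft. Subgame-perfect outcome: (Soft, N3) with payoffs (4, 7).
Now find the simultaneous Nash equilibrium.
Union's best replies: N1→Soft; N2→Hard; N3→Soft; N4→Hard; N5→Soft.
Management's best replies: Soft→N3; Hard→N3.
Only (Soft, N3) has each player best-responding; Nash payoffs (4, 7).
Management earns 7 sequentially versus 7 at the Nash outcome: unchanged.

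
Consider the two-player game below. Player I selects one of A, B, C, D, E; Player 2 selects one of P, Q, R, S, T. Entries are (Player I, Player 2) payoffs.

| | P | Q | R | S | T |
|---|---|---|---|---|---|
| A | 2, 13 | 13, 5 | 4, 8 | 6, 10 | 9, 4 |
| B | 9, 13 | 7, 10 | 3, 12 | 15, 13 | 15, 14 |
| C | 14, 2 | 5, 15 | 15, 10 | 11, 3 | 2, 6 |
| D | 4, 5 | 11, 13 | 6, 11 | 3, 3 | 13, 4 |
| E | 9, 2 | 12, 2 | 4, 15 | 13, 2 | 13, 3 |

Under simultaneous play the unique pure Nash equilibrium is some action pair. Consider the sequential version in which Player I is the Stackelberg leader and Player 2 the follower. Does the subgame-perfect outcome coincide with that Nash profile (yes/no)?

Work backward from Player 2's decision.
- A: Player 2 compares 13, 5, 8, 10, 4 and picks P; Player I would get 2.
- B: Player 2 compares 13, 10, 12, 13, 14 and picks T; Player I would get 15.
- C: Player 2 compares 2, 15, 10, 3, 6 and picks Q; Player I would get 5.
- D: Player 2 compares 5, 13, 11, 3, 4 and picks Q; Player I would get 11.
- E: Player 2 compares 2, 2, 15, 2, 3 and picks R; Player I would get 4.
Among 2, 15, 5, 11, 4, the best is 15 at B. Subgame-perfect outcome: (B, T) with payoffs (15, 14).
For the simultaneous game, intersect best replies.
Player I's best replies: P→C; Q→A; R→C; S→B; T→B.
Player 2's best replies: A→P; B→T; C→Q; D→Q; E→R.
Only (B, T) has each player best-responding; Nash payoffs (15, 14).
Sequential outcome (B, T) coincides with the Nash profile (B, T).

yes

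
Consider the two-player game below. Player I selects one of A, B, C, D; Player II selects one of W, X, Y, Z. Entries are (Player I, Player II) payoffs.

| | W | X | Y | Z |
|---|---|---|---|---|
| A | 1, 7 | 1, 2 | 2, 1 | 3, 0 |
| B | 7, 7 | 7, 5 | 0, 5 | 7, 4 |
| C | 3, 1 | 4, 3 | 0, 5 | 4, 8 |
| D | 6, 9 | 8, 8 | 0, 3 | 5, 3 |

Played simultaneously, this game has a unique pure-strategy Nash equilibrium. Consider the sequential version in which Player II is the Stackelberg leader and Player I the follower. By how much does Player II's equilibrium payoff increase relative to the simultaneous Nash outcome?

1

Solve by backward induction (Player II leads).
- W: BR = B, leader payoff 7.
- X: BR = D, leader payoff 8.
- Y: BR = A, leader payoff 1.
- Z: BR = B, leader payoff 4.
Among 7, 8, 1, 4, the best is 8 at X. Subgame-perfect outcome: (D, X) with payoffs (8, 8).
Under simultaneous play:
Player I's best replies: W→B; X→D; Y→A; Z→B.
Player II's best replies: A→W; B→W; C→Z; D→W.
The unique mutual best reply is (B, W), giving (7, 7).
Player II's commitment gain: 8 − 7 = 1.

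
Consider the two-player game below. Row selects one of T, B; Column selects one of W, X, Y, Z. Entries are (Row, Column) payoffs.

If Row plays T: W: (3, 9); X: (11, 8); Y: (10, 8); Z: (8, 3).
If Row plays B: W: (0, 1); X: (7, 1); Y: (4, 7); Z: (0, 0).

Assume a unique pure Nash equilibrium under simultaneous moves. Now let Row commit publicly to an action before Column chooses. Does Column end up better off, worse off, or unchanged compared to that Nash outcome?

worse off

Column best-responds to each possible Row move:
- T: BR = W, leader payoff 3.
- B: BR = Y, leader payoff 4.
Row's induced payoffs are 3, 4, so Row commits to B. Subgame-perfect outcome: (B, Y) with payoffs (4, 7).
Under simultaneous play:
Row's best replies: W→T; X→T; Y→T; Z→T.
Column's best replies: T→W; B→Y.
Only (T, W) has each player best-responding; Nash payoffs (3, 9).
Column earns 7 sequentially versus 9 at the Nash outcome: worse off.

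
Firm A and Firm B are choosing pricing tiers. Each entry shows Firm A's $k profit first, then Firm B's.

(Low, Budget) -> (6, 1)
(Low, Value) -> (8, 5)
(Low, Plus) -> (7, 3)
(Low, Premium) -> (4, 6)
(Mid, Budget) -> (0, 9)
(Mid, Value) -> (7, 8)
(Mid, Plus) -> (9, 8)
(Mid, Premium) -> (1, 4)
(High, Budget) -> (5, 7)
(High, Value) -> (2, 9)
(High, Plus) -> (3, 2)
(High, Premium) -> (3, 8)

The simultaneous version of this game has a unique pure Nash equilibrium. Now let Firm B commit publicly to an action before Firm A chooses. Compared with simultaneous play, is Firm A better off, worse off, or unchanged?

better off

Work backward from Firm A's decision.
- Budget → Firm A plays Low (best of 6, 0, 5); Firm B gets 1.
- Value → Firm A plays Low (best of 8, 7, 2); Firm B gets 5.
- Plus → Firm A plays Mid (best of 7, 9, 3); Firm B gets 8.
- Premium → Firm A plays Low (best of 4, 1, 3); Firm B gets 6.
Among 1, 5, 8, 6, the best is 8 at Plus. Subgame-perfect outcome: (Mid, Plus) with payoffs (9, 8).
Now find the simultaneous Nash equilibrium.
Firm A's best replies: Budget→Low; Value→Low; Plus→Mid; Premium→Low.
Firm B's best replies: Low→Premium; Mid→Budget; High→Value.
The unique mutual best reply is (Low, Premium), giving (4, 6).
Firm A earns 9 sequentially versus 4 at the Nash outcome: better off.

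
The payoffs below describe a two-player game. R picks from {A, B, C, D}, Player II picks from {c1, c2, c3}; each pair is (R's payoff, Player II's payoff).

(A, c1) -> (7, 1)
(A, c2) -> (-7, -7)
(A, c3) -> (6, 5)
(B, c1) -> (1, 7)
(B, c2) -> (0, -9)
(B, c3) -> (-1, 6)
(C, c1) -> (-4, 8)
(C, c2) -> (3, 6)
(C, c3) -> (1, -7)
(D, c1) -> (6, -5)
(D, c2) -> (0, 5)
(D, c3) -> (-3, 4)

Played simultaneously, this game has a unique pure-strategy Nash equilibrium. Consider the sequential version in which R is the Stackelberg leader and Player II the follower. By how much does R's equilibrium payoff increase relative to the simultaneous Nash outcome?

0

Player II best-responds to each possible R move:
- A → Player II plays c3 (best of 1, -7, 5); R gets 6.
- B → Player II plays c1 (best of 7, -9, 6); R gets 1.
- C → Player II plays c1 (best of 8, 6, -7); R gets -4.
- D → Player II plays c2 (best of -5, 5, 4); R gets 0.
R's induced payoffs are 6, 1, -4, 0, so R commits to A. Subgame-perfect outcome: (A, c3) with payoffs (6, 5).
Under simultaneous play:
R's best replies: c1→A; c2→C; c3→A.
Player II's best replies: A→c3; B→c1; C→c1; D→c2.
Only (A, c3) has each player best-responding; Nash payoffs (6, 5).
R's commitment gain: 6 − 6 = 0.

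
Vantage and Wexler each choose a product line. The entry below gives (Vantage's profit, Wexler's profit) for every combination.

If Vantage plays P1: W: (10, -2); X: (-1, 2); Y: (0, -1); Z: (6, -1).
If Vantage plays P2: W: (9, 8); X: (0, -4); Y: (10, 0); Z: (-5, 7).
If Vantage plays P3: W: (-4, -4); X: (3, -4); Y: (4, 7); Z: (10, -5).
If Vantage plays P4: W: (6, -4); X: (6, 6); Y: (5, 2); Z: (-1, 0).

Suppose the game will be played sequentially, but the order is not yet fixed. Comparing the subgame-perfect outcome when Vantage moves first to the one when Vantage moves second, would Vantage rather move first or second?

If Vantage leads: Wexler's best replies are P1→X, P2→W, P3→Y, P4→X; Vantage's induced payoffs -1, 9, 4, 6; outcome (P2, W), payoffs (9, 8).
If Wexler leads: Vantage's best replies are W→P1, X→P4, Y→P2, Z→P3; Wexler's induced payoffs -2, 6, 0, -5; outcome (P4, X), payoffs (6, 6).
Vantage gets 9 moving first and 6 moving second, so Vantage prefers to move first.

first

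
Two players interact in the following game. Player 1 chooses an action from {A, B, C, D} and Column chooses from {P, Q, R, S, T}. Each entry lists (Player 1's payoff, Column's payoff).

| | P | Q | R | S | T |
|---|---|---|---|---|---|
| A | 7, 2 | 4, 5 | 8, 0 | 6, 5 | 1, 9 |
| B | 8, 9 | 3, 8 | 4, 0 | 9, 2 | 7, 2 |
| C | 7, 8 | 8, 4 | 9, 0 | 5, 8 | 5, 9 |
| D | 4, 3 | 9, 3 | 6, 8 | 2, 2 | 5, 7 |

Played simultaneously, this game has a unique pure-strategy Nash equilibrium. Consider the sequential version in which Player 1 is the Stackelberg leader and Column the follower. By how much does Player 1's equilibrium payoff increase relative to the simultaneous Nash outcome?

Column best-responds to each possible Player 1 move:
- A → Column plays T (best of 2, 5, 0, 5, 9); Player 1 gets 1.
- B → Column plays P (best of 9, 8, 0, 2, 2); Player 1 gets 8.
- C → Column plays T (best of 8, 4, 0, 8, 9); Player 1 gets 5.
- D → Column plays R (best of 3, 3, 8, 2, 7); Player 1 gets 6.
Among 1, 8, 5, 6, the best is 8 at B. Subgame-perfect outcome: (B, P) with payoffs (8, 9).
Now find the simultaneous Nash equilibrium.
Player 1's best replies: P→B; Q→D; R→C; S→B; T→B.
Column's best replies: A→T; B→P; C→T; D→R.
The unique mutual best reply is (B, P), giving (8, 9).
Player 1's commitment gain: 8 − 8 = 0.

0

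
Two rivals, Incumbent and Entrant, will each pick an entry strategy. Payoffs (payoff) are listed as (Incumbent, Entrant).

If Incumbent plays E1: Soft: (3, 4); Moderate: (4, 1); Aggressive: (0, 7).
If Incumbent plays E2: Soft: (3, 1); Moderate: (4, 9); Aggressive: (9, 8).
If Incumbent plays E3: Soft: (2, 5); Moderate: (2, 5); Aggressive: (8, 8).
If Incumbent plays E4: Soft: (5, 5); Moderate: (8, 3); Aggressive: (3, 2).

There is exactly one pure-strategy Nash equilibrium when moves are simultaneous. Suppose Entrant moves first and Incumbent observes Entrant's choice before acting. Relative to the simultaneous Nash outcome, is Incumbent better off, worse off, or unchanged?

Incumbent best-responds to each possible Entrant move:
- Soft: Incumbent compares 3, 3, 2, 5 and picks E4; Entrant would get 5.
- Moderate: Incumbent compares 4, 4, 2, 8 and picks E4; Entrant would get 3.
- Aggressive: Incumbent compares 0, 9, 8, 3 and picks E2; Entrant would get 8.
Maximizing over 5, 3, 8, Entrant chooses Aggressive. Subgame-perfect outcome: (E2, Aggressive) with payoffs (9, 8).
For the simultaneous game, intersect best replies.
Incumbent's best replies: Soft→E4; Moderate→E4; Aggressive→E2.
Entrant's best replies: E1→Aggressive; E2→Moderate; E3→Aggressive; E4→Soft.
Only (E4, Soft) has each player best-responding; Nash payoffs (5, 5).
Incumbent earns 9 sequentially versus 5 at the Nash outcome: better off.

better off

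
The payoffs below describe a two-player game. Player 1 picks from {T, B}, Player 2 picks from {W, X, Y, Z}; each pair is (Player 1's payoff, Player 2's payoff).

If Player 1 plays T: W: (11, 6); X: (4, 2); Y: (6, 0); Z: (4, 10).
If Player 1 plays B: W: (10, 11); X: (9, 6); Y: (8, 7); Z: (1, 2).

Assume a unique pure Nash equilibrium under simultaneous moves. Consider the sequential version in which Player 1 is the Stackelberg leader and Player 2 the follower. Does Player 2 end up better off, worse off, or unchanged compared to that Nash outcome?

better off

Work backward from Player 2's decision.
- T: Player 2 compares 6, 2, 0, 10 and picks Z; Player 1 would get 4.
- B: Player 2 compares 11, 6, 7, 2 and picks W; Player 1 would get 10.
Maximizing over 4, 10, Player 1 chooses B. Subgame-perfect outcome: (B, W) with payoffs (10, 11).
Now find the simultaneous Nash equilibrium.
Player 1's best replies: W→T; X→B; Y→B; Z→T.
Player 2's best replies: T→Z; B→W.
The unique mutual best reply is (T, Z), giving (4, 10).
Player 2 earns 11 sequentially versus 10 at the Nash outcome: better off.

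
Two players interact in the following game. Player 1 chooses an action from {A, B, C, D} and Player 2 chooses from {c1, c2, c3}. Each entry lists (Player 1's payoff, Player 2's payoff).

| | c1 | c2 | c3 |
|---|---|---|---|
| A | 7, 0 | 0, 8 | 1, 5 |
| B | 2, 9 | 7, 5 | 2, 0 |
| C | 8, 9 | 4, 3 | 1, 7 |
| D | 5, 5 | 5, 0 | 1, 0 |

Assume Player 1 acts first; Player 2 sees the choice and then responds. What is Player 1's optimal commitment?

C

Work backward from Player 2's decision.
- A: Player 2 compares 0, 8, 5 and picks c2; Player 1 would get 0.
- B: Player 2 compares 9, 5, 0 and picks c1; Player 1 would get 2.
- C: Player 2 compares 9, 3, 7 and picks c1; Player 1 would get 8.
- D: Player 2 compares 5, 0, 0 and picks c1; Player 1 would get 5.
Maximizing over 0, 2, 8, 5, Player 1 chooses C. Subgame-perfect outcome: (C, c1) with payoffs (8, 9).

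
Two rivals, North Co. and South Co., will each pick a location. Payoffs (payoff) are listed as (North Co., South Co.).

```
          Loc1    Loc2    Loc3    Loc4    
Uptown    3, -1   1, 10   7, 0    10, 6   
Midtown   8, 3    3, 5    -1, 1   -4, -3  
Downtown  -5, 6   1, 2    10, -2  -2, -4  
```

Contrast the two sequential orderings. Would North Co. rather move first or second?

If North Co. leads: South Co.'s best replies are Uptown→Loc2, Midtown→Loc2, Downtown→Loc1; North Co.'s induced payoffs 1, 3, -5; outcome (Midtown, Loc2), payoffs (3, 5).
If South Co. leads: North Co.'s best replies are Loc1→Midtown, Loc2→Midtown, Loc3→Downtown, Loc4→Uptown; South Co.'s induced payoffs 3, 5, -2, 6; outcome (Uptown, Loc4), payoffs (10, 6).
North Co. gets 3 moving first and 10 moving second, so North Co. prefers to move second.

second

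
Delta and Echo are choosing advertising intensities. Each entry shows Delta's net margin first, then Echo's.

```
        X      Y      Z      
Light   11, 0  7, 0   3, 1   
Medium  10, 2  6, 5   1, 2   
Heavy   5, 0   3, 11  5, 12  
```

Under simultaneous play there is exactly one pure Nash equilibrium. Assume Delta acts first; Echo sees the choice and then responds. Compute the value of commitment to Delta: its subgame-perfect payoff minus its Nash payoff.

1

Work backward from Echo's decision.
- Light: Echo compares 0, 0, 1 and picks Z; Delta would get 3.
- Medium: Echo compares 2, 5, 2 and picks Y; Delta would get 6.
- Heavy: Echo compares 0, 11, 12 and picks Z; Delta would get 5.
Maximizing over 3, 6, 5, Delta chooses Medium. Subgame-perfect outcome: (Medium, Y) with payoffs (6, 5).
For the simultaneous game, intersect best replies.
Delta's best replies: X→Light; Y→Light; Z→Heavy.
Echo's best replies: Light→Z; Medium→Y; Heavy→Z.
The unique mutual best reply is (Heavy, Z), giving (5, 12).
Delta's commitment gain: 6 − 5 = 1.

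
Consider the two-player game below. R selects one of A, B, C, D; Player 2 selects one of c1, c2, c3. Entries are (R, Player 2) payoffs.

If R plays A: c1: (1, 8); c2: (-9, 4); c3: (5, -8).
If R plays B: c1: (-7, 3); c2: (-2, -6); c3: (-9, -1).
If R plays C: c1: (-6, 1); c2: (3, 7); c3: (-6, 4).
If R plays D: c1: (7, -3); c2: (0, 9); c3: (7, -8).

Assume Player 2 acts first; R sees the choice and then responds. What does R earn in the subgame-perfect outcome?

3

R best-responds to each possible Player 2 move:
- c1 → R plays D (best of 1, -7, -6, 7); Player 2 gets -3.
- c2 → R plays C (best of -9, -2, 3, 0); Player 2 gets 7.
- c3 → R plays D (best of 5, -9, -6, 7); Player 2 gets -8.
Player 2's induced payoffs are -3, 7, -8, so Player 2 commits to c2. Subgame-perfect outcome: (C, c2) with payoffs (3, 7).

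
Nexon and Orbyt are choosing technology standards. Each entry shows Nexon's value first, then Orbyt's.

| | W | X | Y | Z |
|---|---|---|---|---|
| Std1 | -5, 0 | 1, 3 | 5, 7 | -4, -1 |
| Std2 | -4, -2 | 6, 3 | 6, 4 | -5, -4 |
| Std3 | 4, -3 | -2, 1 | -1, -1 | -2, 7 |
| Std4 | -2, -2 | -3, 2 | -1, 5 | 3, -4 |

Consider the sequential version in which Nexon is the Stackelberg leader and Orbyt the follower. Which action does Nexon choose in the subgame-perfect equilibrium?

Work backward from Orbyt's decision.
- Std1 → Orbyt plays Y (best of 0, 3, 7, -1); Nexon gets 5.
- Std2 → Orbyt plays Y (best of -2, 3, 4, -4); Nexon gets 6.
- Std3 → Orbyt plays Z (best of -3, 1, -1, 7); Nexon gets -2.
- Std4 → Orbyt plays Y (best of -2, 2, 5, -4); Nexon gets -1.
Maximizing over 5, 6, -2, -1, Nexon chooses Std2. Subgame-perfect outcome: (Std2, Y) with payoffs (6, 4).

Std2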